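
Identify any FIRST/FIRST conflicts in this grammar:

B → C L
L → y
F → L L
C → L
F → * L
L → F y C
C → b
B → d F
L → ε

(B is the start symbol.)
A FIRST/FIRST conflict occurs when two productions N → α and N → β for the same non-terminal have FIRST(α) ∩ FIRST(β) ≠ ∅ (with ε ∈ FIRST of a nullable right-hand side, so two nullable alternatives also conflict).

FIRST sets of the non-terminals at (or reachable through a nullable prefix from) the front of some alternative:
  FIRST(C) = { '*', 'b', 'y', ε }
  FIRST(L) = { '*', 'y', ε }
  FIRST(F) = { '*', 'y', ε }

Productions for B:
  B → C L: FIRST = { '*', 'b', 'y', ε }
  B → d F: FIRST = { 'd' }
Productions for L:
  L → y: FIRST = { 'y' }
  L → F y C: FIRST = { '*', 'y' }
  L → ε: FIRST = { ε }
Productions for F:
  F → L L: FIRST = { '*', 'y', ε }
  F → * L: FIRST = { '*' }
Productions for C:
  C → L: FIRST = { '*', 'y', ε }
  C → b: FIRST = { 'b' }

Conflict for L: L → y and L → F y C
  Overlap: { 'y' }
Conflict for F: F → L L and F → * L
  Overlap: { '*' }

Answer: Yes. L → y / L → F y C on { 'y' }; F → L L / F → '*' L on { '*' }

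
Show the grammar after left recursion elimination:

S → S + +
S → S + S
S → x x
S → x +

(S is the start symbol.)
S is directly left-recursive. The standard transformation for
  A → A α₁ | ... | A α_m | β₁ | ... | β_n
is
  A  → β₁ A' | ... | β_n A'
  A' → α₁ A' | ... | α_m A' | ε

S → x x becomes S → x x S'
S → x + becomes S → x + S'
S → S + + becomes S' → + + S'
S → S + S becomes S' → + S S'
Add S' → ε

Resulting grammar:
S → x x S'
S → x + S'
S' → + + S'
S' → + S S'
S' → ε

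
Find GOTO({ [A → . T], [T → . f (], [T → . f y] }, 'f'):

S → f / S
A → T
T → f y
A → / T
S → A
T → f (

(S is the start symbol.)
GOTO(I, 'f') = CLOSURE({ [A → αX.β] : [A → α.Xβ] ∈ I, X = 'f' })

Items with dot before 'f', with the dot advanced:
  [T → . f (] → [T → f . (]
  [T → . f y] → [T → f . y]
Closure adds nothing (no advanced item has the dot before a non-terminal).

GOTO = { [T → f . (], [T → f . y] }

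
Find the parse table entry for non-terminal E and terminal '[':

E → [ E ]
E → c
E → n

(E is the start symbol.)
E → [ E ]

To find M[E, '['], we find productions for E where '[' is in the predict set (PREDICT(N → α) = (FIRST(α) \ {ε}) ∪ (FOLLOW(N) if α ⇒* ε)).

E → [ E ]: PREDICT = { '[' }
  '[' is in predict set, so this production goes in M[E, '[']
E → c: PREDICT = { 'c' }
E → n: PREDICT = { 'n' }

M[E, '['] = E → [ E ]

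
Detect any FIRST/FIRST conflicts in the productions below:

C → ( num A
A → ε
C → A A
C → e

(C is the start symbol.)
No FIRST/FIRST conflicts.

A FIRST/FIRST conflict occurs when two productions N → α and N → β for the same non-terminal have FIRST(α) ∩ FIRST(β) ≠ ∅ (with ε ∈ FIRST of a nullable right-hand side, so two nullable alternatives also conflict).

FIRST sets of the non-terminals at (or reachable through a nullable prefix from) the front of some alternative:
  FIRST(A) = { ε }

Productions for C:
  C → ( num A: FIRST = { '(' }
  C → A A: FIRST = { ε }
  C → e: FIRST = { 'e' }
A has only one production, so no FIRST/FIRST conflict is possible there.

All alternatives of each non-terminal have pairwise disjoint FIRST sets.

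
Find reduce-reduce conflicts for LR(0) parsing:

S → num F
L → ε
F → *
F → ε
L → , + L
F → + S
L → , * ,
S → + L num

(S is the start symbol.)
No reduce-reduce conflicts

A reduce-reduce conflict occurs when an LR(0) state has two complete items [A → α .] and [B → β .] — both call for a reduction, and with no lookahead the parser cannot choose between them.

Augment with S' → S and build the canonical LR(0) collection (I0 = CLOSURE({[S' → . S]}), then GOTO on every symbol after a dot until no new states appear). It has 15 states:
  I0: { [S → . + L num], [S → . num F], [S' → . S] }  — shift
  I1: { [L → . , * ,], [L → . , + L], [L → .], [S → + . L num] }  — shift, reduce
  I2: { [S' → S .] }  — accept
  I3: { [F → . *], [F → . + S], [F → .], [S → num . F] }  — shift, reduce
  I4: { [F → * .] }  — reduce
  I5: { [F → + . S], [S → . + L num], [S → . num F] }  — shift
  I6: { [S → num F .] }  — reduce
  I7: { [F → + S .] }  — reduce
  I8: { [L → , . * ,], [L → , . + L] }  — shift
  I9: { [S → + L . num] }  — shift
  I10: { [S → + L num .] }  — reduce
  I11: { [L → , * . ,] }  — shift
  I12: { [L → , + . L], [L → . , * ,], [L → . , + L], [L → .] }  — shift, reduce
  I13: { [L → , + L .] }  — reduce
  I14: { [L → , * , .] }  — reduce

No state contains more than one complete item.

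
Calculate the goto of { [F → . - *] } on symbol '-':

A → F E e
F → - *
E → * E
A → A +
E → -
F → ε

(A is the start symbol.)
{ [F → - . *] }

GOTO(I, '-') = CLOSURE({ [A → αX.β] : [A → α.Xβ] ∈ I, X = '-' })

Items with dot before '-', with the dot advanced:
  [F → . - *] → [F → - . *]
Closure adds nothing (no advanced item has the dot before a non-terminal).

GOTO = { [F → - . *] }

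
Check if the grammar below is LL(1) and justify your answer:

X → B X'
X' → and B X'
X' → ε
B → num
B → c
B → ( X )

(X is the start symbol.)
Yes, the grammar is LL(1).

Relevant sets:
  FOLLOW(X') = { $, ')' }

For X':
  PREDICT(X' → and B X') = { 'and' }
  PREDICT(X' → ε) = { $, ')' }
For B:
  PREDICT(B → num) = { 'num' }
  PREDICT(B → c) = { 'c' }
  PREDICT(B → '(' X ')') = { '(' }
X has a single production, so nothing to check there.

All predict sets are disjoint. The grammar IS LL(1).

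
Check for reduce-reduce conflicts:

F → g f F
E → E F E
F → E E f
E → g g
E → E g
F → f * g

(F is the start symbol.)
No reduce-reduce conflicts

Augment with F' → F and build the canonical LR(0) collection (I0 = CLOSURE({[F' → . F]}), then GOTO on every symbol after a dot until no new states appear). It has 16 states:
  I0: { [E → . E F E], [E → . E g], [E → . g g], [F → . E E f], [F → . f * g], [F → . g f F], [F' → . F] }  — shift
  I1: { [E → . E F E], [E → . E g], [E → . g g], [E → E . F E], [E → E . g], [F → . E E f], [F → . f * g], [F → . g f F], [F → E . E f] }  — shift
  I2: { [F' → F .] }  — accept
  I3: { [F → f . * g] }  — shift
  I4: { [E → g . g], [F → g . f F] }  — shift
  I5: { [E → . E F E], [E → . E g], [E → . g g], [F → . E E f], [F → . f * g], [F → . g f F], [F → g f . F] }  — shift
  I6: { [E → g g .] }  — reduce
  I7: { [F → g f F .] }  — reduce
  I8: { [F → f * . g] }  — shift
  I9: { [F → f * g .] }  — reduce
  I10: { [E → . E F E], [E → . E g], [E → . g g], [E → E . F E], [E → E . g], [F → . E E f], [F → . f * g], [F → . g f F], [F → E . E f], [F → E E . f] }  — shift
  I11: { [E → . E F E], [E → . E g], [E → . g g], [E → E F . E] }  — shift
  I12: { [E → E g .], [E → g . g], [F → g . f F] }  — shift, reduce
  I13: { [E → . E F E], [E → . E g], [E → . g g], [E → E . F E], [E → E . g], [E → E F E .], [F → . E E f], [F → . f * g], [F → . g f F] }  — shift, reduce
  I14: { [E → g . g] }  — shift
  I15: { [F → E E f .], [F → f . * g] }  — shift, reduce

No state contains more than one complete item.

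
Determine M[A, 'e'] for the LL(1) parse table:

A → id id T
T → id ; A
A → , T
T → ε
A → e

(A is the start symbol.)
A → e

To find M[A, 'e'], we find productions for A where 'e' is in the predict set (PREDICT(N → α) = (FIRST(α) \ {ε}) ∪ (FOLLOW(N) if α ⇒* ε)).

A → id id T: PREDICT = { 'id' }
A → , T: PREDICT = { ',' }
A → e: PREDICT = { 'e' }
  'e' is in predict set, so this production goes in M[A, 'e']

M[A, 'e'] = A → e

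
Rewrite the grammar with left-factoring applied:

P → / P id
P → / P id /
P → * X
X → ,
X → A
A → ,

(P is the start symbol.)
P → / P id P'
P' → ε
P' → /
P → * X
X → ,
X → A
A → ,

Left-factoring transforms A → αβ₁ | αβ₂ into A → αA' and A' → β₁ | β₂
(α is the longest common prefix among the alternatives). Repeat until
no nonterminal has two alternatives with a common prefix.

Round 1: P has alternatives sharing prefix '/ P id'. Introduce P': P → / P id P'
  Add: P' → ε
  Add: P' → /

No remaining common prefixes — done.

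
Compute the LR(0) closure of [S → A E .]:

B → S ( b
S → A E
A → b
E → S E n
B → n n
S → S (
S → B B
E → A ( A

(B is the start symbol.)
{ [S → A E .] }

To compute CLOSURE, for each item [A → α.Bβ] where B is a non-terminal, add [B → .γ] for all productions B → γ; repeat for the newly added items until nothing changes.

Start with: [S → A E .]
The dot is at the end, so nothing is added.

CLOSURE = { [S → A E .] }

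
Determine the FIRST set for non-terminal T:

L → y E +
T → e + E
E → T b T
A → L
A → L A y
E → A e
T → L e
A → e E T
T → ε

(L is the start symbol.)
{ 'e', 'y', ε }

To compute FIRST(T), examine every production with T on the left-hand side, reading each right-hand side left to right until a non-nullable symbol is reached.

FIRST sets of the other non-terminals involved (by the same procedure, iterated to a fixed point):
  FIRST(L) = { 'y' }

From T → e + E:
  - e is a terminal: add 'e' and stop
From T → L e:
  - L is a non-terminal: add FIRST(L) \ {ε} = { 'y' }
    L is not nullable, so stop
From T → ε:
  - ε-production, so ε ∈ FIRST(T)

Collecting: FIRST(T) = { 'e', 'y', ε }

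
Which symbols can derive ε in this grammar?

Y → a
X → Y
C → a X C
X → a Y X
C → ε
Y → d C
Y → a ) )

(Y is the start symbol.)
ε-productions: C → ε
So C is immediately nullable.
No further non-terminal can be added: every production for the remaining non-terminals contains a terminal or a non-nullable non-terminal.
Nullable = { 'C' }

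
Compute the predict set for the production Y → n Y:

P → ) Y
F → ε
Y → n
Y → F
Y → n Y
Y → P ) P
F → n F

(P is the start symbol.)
{ 'n' }

PREDICT(Y → n Y) = (FIRST(RHS) \ {ε}) ∪ (FOLLOW(Y) if ε ∈ FIRST(RHS), i.e. RHS ⇒* ε)
FIRST(n Y) = { 'n' }
ε ∉ FIRST(n Y), so FOLLOW(Y) is not added.
PREDICT(Y → n Y) = { 'n' }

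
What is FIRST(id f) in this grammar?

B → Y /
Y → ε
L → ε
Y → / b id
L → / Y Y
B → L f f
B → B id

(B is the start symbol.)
{ 'id' }

To compute FIRST(id f), process the symbols left to right:
Symbol id is a terminal. Add 'id' and stop.
FIRST(id f) = { 'id' }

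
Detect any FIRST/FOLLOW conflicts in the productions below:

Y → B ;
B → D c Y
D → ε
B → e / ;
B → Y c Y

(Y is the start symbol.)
A FIRST/FOLLOW conflict occurs when a non-terminal N has a nullable alternative N → β (β ⇒* ε) and another alternative N → α with FIRST(α) ∩ FOLLOW(N) ≠ ∅: on such a lookahead the parser cannot decide between expanding α and letting N vanish via β.

Nullable non-terminals: D.
D has a nullable alternative but only one production, so nothing to check.

B, Y have no nullable alternative, so no FIRST/FOLLOW check is needed there.

No FIRST/FOLLOW conflicts found.

Answer: No FIRST/FOLLOW conflicts.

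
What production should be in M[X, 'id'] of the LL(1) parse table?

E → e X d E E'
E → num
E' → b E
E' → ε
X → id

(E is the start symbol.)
X → id

To find M[X, 'id'], we find productions for X where 'id' is in the predict set (PREDICT(N → α) = (FIRST(α) \ {ε}) ∪ (FOLLOW(N) if α ⇒* ε)).

X → id: PREDICT = { 'id' }
  'id' is in predict set, so this production goes in M[X, 'id']

M[X, 'id'] = X → id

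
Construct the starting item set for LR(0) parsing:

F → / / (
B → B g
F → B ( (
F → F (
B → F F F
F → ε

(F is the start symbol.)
{ [B → . B g], [B → . F F F], [F → . / / (], [F → . B ( (], [F → . F (], [F → .], [F' → . F] }

First, augment the grammar with F' → F
I₀ = CLOSURE({ [F' → . F] }):
  [F' → . F] has the dot before F: add [F → . / / (], [F → . B ( (], [F → . F (], [F → .]
  [F → . B ( (] has the dot before B: add [B → . B g], [B → . F F F]
No further items can be added.

I₀ = { [B → . B g], [B → . F F F], [F → . / / (], [F → . B ( (], [F → . F (], [F → .], [F' → . F] }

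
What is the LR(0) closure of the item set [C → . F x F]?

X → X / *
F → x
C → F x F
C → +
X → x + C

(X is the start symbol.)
To compute CLOSURE, for each item [A → α.Bβ] where B is a non-terminal, add [B → .γ] for all productions B → γ; repeat for the newly added items until nothing changes.

Start with: [C → . F x F]
  [C → . F x F] has the dot before F: add [F → . x]
No further items can be added.

CLOSURE = { [C → . F x F], [F → . x] }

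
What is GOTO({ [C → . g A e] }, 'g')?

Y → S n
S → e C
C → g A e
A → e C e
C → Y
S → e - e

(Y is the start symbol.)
GOTO(I, 'g') = CLOSURE({ [A → αX.β] : [A → α.Xβ] ∈ I, X = 'g' })

Items with dot before 'g', with the dot advanced:
  [C → . g A e] → [C → g . A e]
Closure of the advanced items:
  [C → g . A e] has the dot before A: add [A → . e C e]

GOTO = { [A → . e C e], [C → g . A e] }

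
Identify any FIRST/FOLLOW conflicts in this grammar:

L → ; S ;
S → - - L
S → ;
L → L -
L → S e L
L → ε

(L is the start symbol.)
A FIRST/FOLLOW conflict occurs when a non-terminal N has a nullable alternative N → β (β ⇒* ε) and another alternative N → α with FIRST(α) ∩ FOLLOW(N) ≠ ∅: on such a lookahead the parser cannot decide between expanding α and letting N vanish via β.

Nullable non-terminals: L.
FIRST sets used below: FIRST(L) = { '-', ';', ε }, FIRST(S) = { '-', ';' }

L: nullable alternative(s) L → ε; FOLLOW(L) = { $, '-', ';', 'e' }
  L → ; S ;: FIRST \ {ε} = { ';' } — overlaps FOLLOW(L) on { ';' }: CONFLICT
  L → L -: FIRST \ {ε} = { '-', ';' } — overlaps FOLLOW(L) on { '-', ';' }: CONFLICT
  L → S e L: FIRST \ {ε} = { '-', ';' } — overlaps FOLLOW(L) on { '-', ';' }: CONFLICT
  L → ε: FIRST \ {ε} = { } — this is the only nullable alternative, skip

S has no nullable alternative, so no FIRST/FOLLOW check is needed there.

So the grammar has 3 FIRST/FOLLOW conflicts (marked CONFLICT above).

Answer: Yes. L → ';' S ';' with FOLLOW(L) on { ';' }; L → L '-' with FOLLOW(L) on { '-', ';' }; L → S e L with FOLLOW(L) on { '-', ';' }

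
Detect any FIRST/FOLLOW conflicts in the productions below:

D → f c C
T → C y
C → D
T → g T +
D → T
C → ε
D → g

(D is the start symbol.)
Nullable non-terminals: C.
FIRST sets used below: FIRST(D) = { 'f', 'g', 'y' }

C: nullable alternative(s) C → ε; FOLLOW(C) = { $, 'y' }
  C → D: FIRST \ {ε} = { 'f', 'g', 'y' } — overlaps FOLLOW(C) on { 'y' }: CONFLICT
  C → ε: FIRST \ {ε} = { } — this is the only nullable alternative, skip

D, T have no nullable alternative, so no FIRST/FOLLOW check is needed there.

So the grammar has 1 FIRST/FOLLOW conflict (marked CONFLICT above).

Answer: Yes. C → D with FOLLOW(C) on { 'y' }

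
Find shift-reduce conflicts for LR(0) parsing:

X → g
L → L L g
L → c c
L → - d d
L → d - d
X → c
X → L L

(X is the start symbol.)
Yes — I4: [X → c .] vs [L → c . c]; I10: [X → L L .] vs [L → . - d d]

A shift-reduce conflict occurs when an LR(0) state has both:
  - a complete (reduce) item [A → α .] (dot at the end), and
  - a shift item [B → β . c γ] (dot before a terminal).

Augment with X' → X and build the canonical LR(0) collection (I0 = CLOSURE({[X' → . X]}), then GOTO on every symbol after a dot until no new states appear). It has 16 states:
  I0: { [L → . - d d], [L → . L L g], [L → . c c], [L → . d - d], [X → . L L], [X → . c], [X → . g], [X' → . X] }  — shift
  I1: { [L → - . d d] }  — shift
  I2: { [L → . - d d], [L → . L L g], [L → . c c], [L → . d - d], [L → L . L g], [X → L . L] }  — shift
  I3: { [X' → X .] }  — accept
  I4: { [L → c . c], [X → c .] }  — shift, reduce
  I5: { [L → d . - d] }  — shift
  I6: { [X → g .] }  — reduce
  I7: { [L → d - . d] }  — shift
  I8: { [L → d - d .] }  — reduce
  I9: { [L → c c .] }  — reduce
  I10: { [L → . - d d], [L → . L L g], [L → . c c], [L → . d - d], [L → L . L g], [L → L L . g], [X → L L .] }  — shift, reduce
  I11: { [L → c . c] }  — shift
  I12: { [L → . - d d], [L → . L L g], [L → . c c], [L → . d - d], [L → L . L g], [L → L L . g] }  — shift
  I13: { [L → L L g .] }  — reduce
  I14: { [L → - d . d] }  — shift
  I15: { [L → - d d .] }  — reduce

I4 contains reduce item [X → c .] and shift item [L → c . c] — shift-reduce conflict.
I10 contains reduce item [X → L L .] and shift items [L → . - d d], [L → L L . g], [L → . c c], [L → . d - d] — shift-reduce conflict.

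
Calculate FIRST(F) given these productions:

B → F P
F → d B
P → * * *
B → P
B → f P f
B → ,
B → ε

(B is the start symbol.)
From F → d B:
  - d is a terminal: add 'd' and stop

Collecting: FIRST(F) = { 'd' }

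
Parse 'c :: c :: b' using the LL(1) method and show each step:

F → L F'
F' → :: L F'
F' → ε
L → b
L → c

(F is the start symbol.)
LL(1) parsing maintains a stack (initially the start symbol over $) and the input. At each step: if the stack top is a terminal, match it against the current input token; if it is a non-terminal N, replace it with the RHS of M[N, lookahead] (the unique production whose predict set contains the lookahead).

Stack is shown with the top on the left.

Stack      Input          Action
--------------------------------
F $        c :: c :: b $  output F → L F'
L F' $     c :: c :: b $  output L → c
c F' $     c :: c :: b $  match 'c'
F' $       :: c :: b $    output F' → :: L F'
:: L F' $  :: c :: b $    match '::'
L F' $     c :: b $       output L → c
c F' $     c :: b $       match 'c'
F' $       :: b $         output F' → :: L F'
:: L F' $  :: b $         match '::'
L F' $     b $            output L → b
b F' $     b $            match 'b'
F' $       $              output F' → ε
$          $              accept

The string is accepted.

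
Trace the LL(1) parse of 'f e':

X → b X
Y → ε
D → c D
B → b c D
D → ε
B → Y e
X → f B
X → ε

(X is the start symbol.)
LL(1) parsing maintains a stack (initially the start symbol over $) and the input. At each step: if the stack top is a terminal, match it against the current input token; if it is a non-terminal N, replace it with the RHS of M[N, lookahead] (the unique production whose predict set contains the lookahead).

Stack is shown with the top on the left.

Stack  Input  Action
--------------------
X $    f e $  output X → f B
f B $  f e $  match 'f'
B $    e $    output B → Y e
Y e $  e $    output Y → ε
e $    e $    match 'e'
$      $      accept

The string is accepted.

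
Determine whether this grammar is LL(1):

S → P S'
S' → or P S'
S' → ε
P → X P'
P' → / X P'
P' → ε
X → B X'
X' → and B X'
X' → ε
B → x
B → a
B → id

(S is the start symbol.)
Yes, the grammar is LL(1).

A grammar is LL(1) if for each non-terminal N with multiple productions, the predict sets of those productions are pairwise disjoint, where PREDICT(N → α) = (FIRST(α) \ {ε}) ∪ (FOLLOW(N) if α ⇒* ε).

Relevant sets:
  FOLLOW(S') = { $ }
  FOLLOW(P') = { $, 'or' }
  FOLLOW(X') = { $, '/', 'or' }

For S':
  PREDICT(S' → or P S') = { 'or' }
  PREDICT(S' → ε) = { $ }
For P':
  PREDICT(P' → '/' X P') = { '/' }
  PREDICT(P' → ε) = { $, 'or' }
For X':
  PREDICT(X' → and B X') = { 'and' }
  PREDICT(X' → ε) = { $, '/', 'or' }
For B:
  PREDICT(B → x) = { 'x' }
  PREDICT(B → a) = { 'a' }
  PREDICT(B → id) = { 'id' }
S, P, X have a single production, so nothing to check there.

All predict sets are disjoint. The grammar IS LL(1).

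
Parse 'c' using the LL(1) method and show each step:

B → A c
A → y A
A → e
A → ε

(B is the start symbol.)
Stack is shown with the top on the left.

Stack  Input  Action
--------------------
B $    c $    output B → A c
A c $  c $    output A → ε
c $    c $    match 'c'
$      $      accept

The string is accepted.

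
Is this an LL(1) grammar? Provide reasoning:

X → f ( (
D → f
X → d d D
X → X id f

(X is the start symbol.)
No. Predict set conflict for X: { 'f' }

A grammar is LL(1) if for each non-terminal N with multiple productions, the predict sets of those productions are pairwise disjoint, where PREDICT(N → α) = (FIRST(α) \ {ε}) ∪ (FOLLOW(N) if α ⇒* ε).

Relevant sets:
  FIRST(X) = { 'd', 'f' }

For X:
  PREDICT(X → f '(' '(') = { 'f' }
  PREDICT(X → d d D) = { 'd' }
  PREDICT(X → X id f) = { 'd', 'f' }
D has a single production, so nothing to check there.

Conflict found: Predict set conflict for X: { 'f' }
The grammar is NOT LL(1).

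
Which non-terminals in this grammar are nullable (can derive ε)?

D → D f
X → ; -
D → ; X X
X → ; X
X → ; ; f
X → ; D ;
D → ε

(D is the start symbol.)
ε-productions: D → ε
So D is immediately nullable.
No further non-terminal can be added: every production for the remaining non-terminals contains a terminal or a non-nullable non-terminal.
Nullable = { 'D' }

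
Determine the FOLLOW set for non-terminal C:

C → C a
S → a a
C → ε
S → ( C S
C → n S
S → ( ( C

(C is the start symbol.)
{ $, '(', 'a' }

To compute FOLLOW(C), find every occurrence of C on a right-hand side N → α C β: add FIRST(β) \ {ε}, and if β is empty or nullable also add FOLLOW(N). Iterate to a fixed point.

C is the start symbol, so $ ∈ FOLLOW(C).
In C → C a: C is followed by a, add FIRST(a) \ {ε} = { 'a' }
In S → ( C S: C is followed by S, add FIRST(S) \ {ε} = { '(', 'a' }
In S → ( ( C: C is at the end, add FOLLOW(S)

The FOLLOW sets referred to above (computed the same way, to a fixed point):
  FOLLOW(S) = { $, '(', 'a' }

Taking the union: FOLLOW(C) = { $, '(', 'a' }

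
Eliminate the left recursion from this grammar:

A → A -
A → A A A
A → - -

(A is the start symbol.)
A is directly left-recursive. The standard transformation for
  A → A α₁ | ... | A α_m | β₁ | ... | β_n
is
  A  → β₁ A' | ... | β_n A'
  A' → α₁ A' | ... | α_m A' | ε

A → - - becomes A → - - A'
A → A - becomes A' → - A'
A → A A A becomes A' → A A A'
Add A' → ε

Resulting grammar:
A → - - A'
A' → - A'
A' → A A A'
A' → ε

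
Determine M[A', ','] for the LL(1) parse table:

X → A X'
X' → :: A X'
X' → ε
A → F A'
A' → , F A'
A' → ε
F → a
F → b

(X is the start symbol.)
To find M[A', ','], we find productions for A' where ',' is in the predict set (PREDICT(N → α) = (FIRST(α) \ {ε}) ∪ (FOLLOW(N) if α ⇒* ε)).

Relevant sets:
  FOLLOW(A') = { $, '::' }

A' → , F A': PREDICT = { ',' }
  ',' is in predict set, so this production goes in M[A', ',']
A' → ε: PREDICT = { $, '::' }

M[A', ','] = A' → , F A'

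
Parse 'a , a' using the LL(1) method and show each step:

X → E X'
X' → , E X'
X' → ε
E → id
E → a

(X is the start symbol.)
LL(1) parsing maintains a stack (initially the start symbol over $) and the input. At each step: if the stack top is a terminal, match it against the current input token; if it is a non-terminal N, replace it with the RHS of M[N, lookahead] (the unique production whose predict set contains the lookahead).

Stack is shown with the top on the left.

Stack     Input    Action
-------------------------
X $       a , a $  output X → E X'
E X' $    a , a $  output E → a
a X' $    a , a $  match 'a'
X' $      , a $    output X' → , E X'
, E X' $  , a $    match ','
E X' $    a $      output E → a
a X' $    a $      match 'a'
X' $      $        output X' → ε
$         $        accept

The string is accepted.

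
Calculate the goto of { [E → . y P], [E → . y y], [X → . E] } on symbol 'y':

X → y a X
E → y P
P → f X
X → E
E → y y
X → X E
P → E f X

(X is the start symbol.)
GOTO(I, 'y') = CLOSURE({ [A → αX.β] : [A → α.Xβ] ∈ I, X = 'y' })

Items with dot before 'y', with the dot advanced:
  [E → . y P] → [E → y . P]
  [E → . y y] → [E → y . y]
Closure of the advanced items:
  [E → y . P] has the dot before P: add [P → . f X], [P → . E f X]
  [P → . E f X] has the dot before E: add [E → . y P], [E → . y y]

GOTO = { [E → . y P], [E → . y y], [E → y . P], [E → y . y], [P → . E f X], [P → . f X] }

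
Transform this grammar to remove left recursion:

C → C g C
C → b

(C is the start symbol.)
C is directly left-recursive. The standard transformation for
  A → A α₁ | ... | A α_m | β₁ | ... | β_n
is
  A  → β₁ A' | ... | β_n A'
  A' → α₁ A' | ... | α_m A' | ε

C → b becomes C → b C'
C → C g C becomes C' → g C C'
Add C' → ε

Resulting grammar:
C → b C'
C' → g C C'
C' → ε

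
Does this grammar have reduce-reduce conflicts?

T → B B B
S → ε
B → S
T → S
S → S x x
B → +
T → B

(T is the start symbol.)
Yes — I2: [S → .] vs [T → B .]; I3: [B → S .] vs [T → S .]

Augment with T' → T and build the canonical LR(0) collection (I0 = CLOSURE({[T' → . T]}), then GOTO on every symbol after a dot until no new states appear). It has 10 states:
  I0: { [B → . +], [B → . S], [S → . S x x], [S → .], [T → . B B B], [T → . B], [T → . S], [T' → . T] }  — shift, reduce
  I1: { [B → + .] }  — reduce
  I2: { [B → . +], [B → . S], [S → . S x x], [S → .], [T → B . B B], [T → B .] }  — shift, 2 reduces
  I3: { [B → S .], [S → S . x x], [T → S .] }  — shift, 2 reduces
  I4: { [T' → T .] }  — accept
  I5: { [S → S x . x] }  — shift
  I6: { [S → S x x .] }  — reduce
  I7: { [B → . +], [B → . S], [S → . S x x], [S → .], [T → B B . B] }  — shift, reduce
  I8: { [B → S .], [S → S . x x] }  — shift, reduce
  I9: { [T → B B B .] }  — reduce

I2 contains complete items [S → .], [T → B .] — reduce-reduce conflict.
I3 contains complete items [B → S .], [T → S .] — reduce-reduce conflict.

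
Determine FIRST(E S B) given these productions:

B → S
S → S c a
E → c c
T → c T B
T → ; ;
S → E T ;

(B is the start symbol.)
{ 'c' }

FIRST sets of the non-terminals involved (from the grammar, by fixed-point iteration):
  FIRST(E) = { 'c' }

To compute FIRST(E S B), process the symbols left to right:
Symbol E is a non-terminal. Add FIRST(E) \ {ε} = { 'c' }
E is not nullable (ε ∉ FIRST(E)), so stop here.
FIRST(E S B) = { 'c' }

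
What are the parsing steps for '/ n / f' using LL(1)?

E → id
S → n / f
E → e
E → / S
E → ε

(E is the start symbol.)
Stack is shown with the top on the left.

Stack    Input      Action
--------------------------
E $      / n / f $  output E → / S
/ S $    / n / f $  match '/'
S $      n / f $    output S → n / f
n / f $  n / f $    match 'n'
/ f $    / f $      match '/'
f $      f $        match 'f'
$        $          accept

The string is accepted.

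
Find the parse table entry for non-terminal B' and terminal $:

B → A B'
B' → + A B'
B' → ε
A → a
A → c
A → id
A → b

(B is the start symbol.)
To find M[B', $], we find productions for B' where $ is in the predict set (PREDICT(N → α) = (FIRST(α) \ {ε}) ∪ (FOLLOW(N) if α ⇒* ε)).

Relevant sets:
  FOLLOW(B') = { $ }

B' → + A B': PREDICT = { '+' }
B' → ε: PREDICT = { $ }
  $ is in predict set, so this production goes in M[B', $]

M[B', $] = B' → ε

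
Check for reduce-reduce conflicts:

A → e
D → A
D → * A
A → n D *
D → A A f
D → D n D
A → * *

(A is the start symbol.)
No reduce-reduce conflicts

Augment with A' → A and build the canonical LR(0) collection (I0 = CLOSURE({[A' → . A]}), then GOTO on every symbol after a dot until no new states appear). It has 16 states:
  I0: { [A → . * *], [A → . e], [A → . n D *], [A' → . A] }  — shift
  I1: { [A → * . *] }  — shift
  I2: { [A' → A .] }  — accept
  I3: { [A → e .] }  — reduce
  I4: { [A → . * *], [A → . e], [A → . n D *], [A → n . D *], [D → . * A], [D → . A A f], [D → . A], [D → . D n D] }  — shift
  I5: { [A → * . *], [A → . * *], [A → . e], [A → . n D *], [D → * . A] }  — shift
  I6: { [A → . * *], [A → . e], [A → . n D *], [D → A . A f], [D → A .] }  — shift, reduce
  I7: { [A → n D . *], [D → D . n D] }  — shift
  I8: { [A → n D * .] }  — reduce
  I9: { [A → . * *], [A → . e], [A → . n D *], [D → . * A], [D → . A A f], [D → . A], [D → . D n D], [D → D n . D] }  — shift
  I10: { [D → D . n D], [D → D n D .] }  — shift, reduce
  I11: { [D → A A . f] }  — shift
  I12: { [D → A A f .] }  — reduce
  I13: { [A → * * .], [A → * . *] }  — shift, reduce
  I14: { [D → * A .] }  — reduce
  I15: { [A → * * .] }  — reduce

No state contains more than one complete item.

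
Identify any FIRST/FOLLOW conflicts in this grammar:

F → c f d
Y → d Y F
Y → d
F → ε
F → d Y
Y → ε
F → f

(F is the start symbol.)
Yes. F → c f d with FOLLOW(F) on { 'c' }; F → d Y with FOLLOW(F) on { 'd' }; F → f with FOLLOW(F) on { 'f' }; Y → d Y F with FOLLOW(Y) on { 'd' }; Y → d with FOLLOW(Y) on { 'd' }

Nullable non-terminals: F, Y.

F: nullable alternative(s) F → ε; FOLLOW(F) = { $, 'c', 'd', 'f' }
  F → c f d: FIRST \ {ε} = { 'c' } — overlaps FOLLOW(F) on { 'c' }: CONFLICT
  F → ε: FIRST \ {ε} = { } — this is the only nullable alternative, skip
  F → d Y: FIRST \ {ε} = { 'd' } — overlaps FOLLOW(F) on { 'd' }: CONFLICT
  F → f: FIRST \ {ε} = { 'f' } — overlaps FOLLOW(F) on { 'f' }: CONFLICT

Y: nullable alternative(s) Y → ε; FOLLOW(Y) = { $, 'c', 'd', 'f' }
  Y → d Y F: FIRST \ {ε} = { 'd' } — overlaps FOLLOW(Y) on { 'd' }: CONFLICT
  Y → d: FIRST \ {ε} = { 'd' } — overlaps FOLLOW(Y) on { 'd' }: CONFLICT
  Y → ε: FIRST \ {ε} = { } — this is the only nullable alternative, skip

So the grammar has 5 FIRST/FOLLOW conflicts (marked CONFLICT above).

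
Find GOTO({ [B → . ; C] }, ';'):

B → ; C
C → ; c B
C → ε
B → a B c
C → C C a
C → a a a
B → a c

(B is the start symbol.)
GOTO(I, ';') = CLOSURE({ [A → αX.β] : [A → α.Xβ] ∈ I, X = ';' })

Items with dot before ';', with the dot advanced:
  [B → . ; C] → [B → ; . C]
Closure of the advanced items:
  [B → ; . C] has the dot before C: add [C → . ; c B], [C → .], [C → . C C a], [C → . a a a]

GOTO = { [B → ; . C], [C → . ; c B], [C → . C C a], [C → . a a a], [C → .] }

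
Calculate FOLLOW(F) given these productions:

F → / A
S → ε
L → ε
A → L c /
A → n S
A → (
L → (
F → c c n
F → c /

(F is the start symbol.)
{ $ }

F is the start symbol, so $ ∈ FOLLOW(F).
F does not occur on any right-hand side.

Taking the union: FOLLOW(F) = { $ }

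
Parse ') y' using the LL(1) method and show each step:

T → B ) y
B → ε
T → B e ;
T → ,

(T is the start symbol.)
Stack is shown with the top on the left.

Stack    Input  Action
----------------------
T $      ) y $  output T → B ) y
B ) y $  ) y $  output B → ε
) y $    ) y $  match ')'
y $      y $    match 'y'
$        $      accept

The string is accepted.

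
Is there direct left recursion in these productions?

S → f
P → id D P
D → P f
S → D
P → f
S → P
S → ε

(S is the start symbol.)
S → f: starts with f
P → id D P: starts with id
D → P f: starts with P
S → D: starts with D
P → f: starts with f
S → P: starts with P
S → ε: starts with ε

No direct left recursion found.

Answer: No direct left recursion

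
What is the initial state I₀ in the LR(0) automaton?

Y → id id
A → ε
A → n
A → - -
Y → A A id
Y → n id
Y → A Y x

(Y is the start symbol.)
First, augment the grammar with Y' → Y
I₀ = CLOSURE({ [Y' → . Y] }):
  [Y' → . Y] has the dot before Y: add [Y → . id id], [Y → . A A id], [Y → . n id], [Y → . A Y x]
  [Y → . A A id] has the dot before A: add [A → .], [A → . n], [A → . - -]
No further items can be added.

I₀ = { [A → . - -], [A → . n], [A → .], [Y → . A A id], [Y → . A Y x], [Y → . id id], [Y → . n id], [Y' → . Y] }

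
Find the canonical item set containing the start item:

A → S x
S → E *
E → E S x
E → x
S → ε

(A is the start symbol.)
First, augment the grammar with A' → A
I₀ = CLOSURE({ [A' → . A] }):
  [A' → . A] has the dot before A: add [A → . S x]
  [A → . S x] has the dot before S: add [S → . E *], [S → .]
  [S → . E *] has the dot before E: add [E → . E S x], [E → . x]
No further items can be added.

I₀ = { [A → . S x], [A' → . A], [E → . E S x], [E → . x], [S → . E *], [S → .] }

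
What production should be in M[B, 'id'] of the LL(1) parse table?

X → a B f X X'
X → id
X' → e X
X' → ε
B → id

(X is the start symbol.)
B → id

To find M[B, 'id'], we find productions for B where 'id' is in the predict set (PREDICT(N → α) = (FIRST(α) \ {ε}) ∪ (FOLLOW(N) if α ⇒* ε)).

B → id: PREDICT = { 'id' }
  'id' is in predict set, so this production goes in M[B, 'id']

M[B, 'id'] = B → id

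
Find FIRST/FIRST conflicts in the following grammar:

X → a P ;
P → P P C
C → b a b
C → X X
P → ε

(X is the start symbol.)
No FIRST/FIRST conflicts.

A FIRST/FIRST conflict occurs when two productions N → α and N → β for the same non-terminal have FIRST(α) ∩ FIRST(β) ≠ ∅ (with ε ∈ FIRST of a nullable right-hand side, so two nullable alternatives also conflict).

FIRST sets of the non-terminals at (or reachable through a nullable prefix from) the front of some alternative:
  FIRST(P) = { 'a', 'b', ε }
  FIRST(C) = { 'a', 'b' }
  FIRST(X) = { 'a' }

Productions for P:
  P → P P C: FIRST = { 'a', 'b' }
  P → ε: FIRST = { ε }
Productions for C:
  C → b a b: FIRST = { 'b' }
  C → X X: FIRST = { 'a' }
X has only one production, so no FIRST/FIRST conflict is possible there.

All alternatives of each non-terminal have pairwise disjoint FIRST sets.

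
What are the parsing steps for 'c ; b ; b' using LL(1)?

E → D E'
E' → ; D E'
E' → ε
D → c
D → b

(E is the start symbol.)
Stack is shown with the top on the left.

Stack     Input        Action
-----------------------------
E $       c ; b ; b $  output E → D E'
D E' $    c ; b ; b $  output D → c
c E' $    c ; b ; b $  match 'c'
E' $      ; b ; b $    output E' → ; D E'
; D E' $  ; b ; b $    match ';'
D E' $    b ; b $      output D → b
b E' $    b ; b $      match 'b'
E' $      ; b $        output E' → ; D E'
; D E' $  ; b $        match ';'
D E' $    b $          output D → b
b E' $    b $          match 'b'
E' $      $            output E' → ε
$         $            accept

The string is accepted.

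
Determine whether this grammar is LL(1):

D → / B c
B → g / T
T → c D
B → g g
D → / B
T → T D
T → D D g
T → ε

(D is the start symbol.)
No. Predict set conflict for D: { '/' }

Relevant sets:
  FIRST(T) = { '/', 'c', ε }
  FIRST(D) = { '/' }
  FOLLOW(T) = { $, '/', 'c', 'g' }

For D:
  PREDICT(D → '/' B c) = { '/' }
  PREDICT(D → '/' B) = { '/' }
For B:
  PREDICT(B → g '/' T) = { 'g' }
  PREDICT(B → g g) = { 'g' }
For T:
  PREDICT(T → c D) = { 'c' }
  PREDICT(T → T D) = { '/', 'c' }
  PREDICT(T → D D g) = { '/' }
  PREDICT(T → ε) = { $, '/', 'c', 'g' }

Conflict found: Predict set conflict for D: { '/' }
The grammar is NOT LL(1).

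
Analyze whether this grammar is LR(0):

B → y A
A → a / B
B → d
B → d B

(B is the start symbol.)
No. Shift-reduce conflict between [B → d .] and [B → . d]

A grammar is LR(0) if no state in the canonical LR(0) collection has:
  - both a shift item (dot before a terminal) and a complete item (shift-reduce conflict), or
  - two or more complete items (reduce-reduce conflict; the accept item [B' → B .] counts as a complete item here).

Augment with B' → B and build the canonical LR(0) collection (I0 = CLOSURE({[B' → . B]}), then GOTO on every symbol after a dot until no new states appear). It has 9 states:
  I0: { [B → . d B], [B → . d], [B → . y A], [B' → . B] }  — shift
  I1: { [B' → B .] }  — accept
  I2: { [B → . d B], [B → . d], [B → . y A], [B → d . B], [B → d .] }  — shift, reduce
  I3: { [A → . a / B], [B → y . A] }  — shift
  I4: { [B → y A .] }  — reduce
  I5: { [A → a . / B] }  — shift
  I6: { [A → a / . B], [B → . d B], [B → . d], [B → . y A] }  — shift
  I7: { [A → a / B .] }  — reduce
  I8: { [B → d B .] }  — reduce

Conflict in state I2:
  Shift-reduce conflict between [B → d .] and [B → . d]
So the grammar is NOT LR(0).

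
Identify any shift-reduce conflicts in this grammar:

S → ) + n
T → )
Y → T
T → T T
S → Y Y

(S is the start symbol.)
Yes — I1: [T → ) .] vs [S → ) . + n]; I3: [Y → T .] vs [T → . )]; I7: [T → T T .] vs [T → . )]

Augment with S' → S and build the canonical LR(0) collection (I0 = CLOSURE({[S' → . S]}), then GOTO on every symbol after a dot until no new states appear). It has 10 states:
  I0: { [S → . ) + n], [S → . Y Y], [S' → . S], [T → . )], [T → . T T], [Y → . T] }  — shift
  I1: { [S → ) . + n], [T → ) .] }  — shift, reduce
  I2: { [S' → S .] }  — accept
  I3: { [T → . )], [T → . T T], [T → T . T], [Y → T .] }  — shift, reduce
  I4: { [S → Y . Y], [T → . )], [T → . T T], [Y → . T] }  — shift
  I5: { [T → ) .] }  — reduce
  I6: { [S → Y Y .] }  — reduce
  I7: { [T → . )], [T → . T T], [T → T . T], [T → T T .] }  — shift, reduce
  I8: { [S → ) + . n] }  — shift
  I9: { [S → ) + n .] }  — reduce

I1 contains reduce item [T → ) .] and shift item [S → ) . + n] — shift-reduce conflict.
I3 contains reduce item [Y → T .] and shift item [T → . )] — shift-reduce conflict.
I7 contains reduce item [T → T T .] and shift item [T → . )] — shift-reduce conflict.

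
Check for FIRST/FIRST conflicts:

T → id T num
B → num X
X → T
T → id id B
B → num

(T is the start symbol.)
A FIRST/FIRST conflict occurs when two productions N → α and N → β for the same non-terminal have FIRST(α) ∩ FIRST(β) ≠ ∅ (with ε ∈ FIRST of a nullable right-hand side, so two nullable alternatives also conflict).

Productions for T:
  T → id T num: FIRST = { 'id' }
  T → id id B: FIRST = { 'id' }
Productions for B:
  B → num X: FIRST = { 'num' }
  B → num: FIRST = { 'num' }
X has only one production, so no FIRST/FIRST conflict is possible there.

Conflict for T: T → id T num and T → id id B
  Overlap: { 'id' }
Conflict for B: B → num X and B → num
  Overlap: { 'num' }

Answer: Yes. T → id T num / T → id id B on { 'id' }; B → num X / B → num on { 'num' }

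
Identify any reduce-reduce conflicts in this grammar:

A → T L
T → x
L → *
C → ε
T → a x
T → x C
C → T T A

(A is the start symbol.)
Yes — I4: [C → .] vs [T → x .]

A reduce-reduce conflict occurs when an LR(0) state has two complete items [A → α .] and [B → β .] — both call for a reduction, and with no lookahead the parser cannot choose between them.

Augment with A' → A and build the canonical LR(0) collection (I0 = CLOSURE({[A' → . A]}), then GOTO on every symbol after a dot until no new states appear). It has 12 states:
  I0: { [A → . T L], [A' → . A], [T → . a x], [T → . x C], [T → . x] }  — shift
  I1: { [A' → A .] }  — accept
  I2: { [A → T . L], [L → . *] }  — shift
  I3: { [T → a . x] }  — shift
  I4: { [C → . T T A], [C → .], [T → . a x], [T → . x C], [T → . x], [T → x . C], [T → x .] }  — shift, 2 reduces
  I5: { [T → x C .] }  — reduce
  I6: { [C → T . T A], [T → . a x], [T → . x C], [T → . x] }  — shift
  I7: { [A → . T L], [C → T T . A], [T → . a x], [T → . x C], [T → . x] }  — shift
  I8: { [C → T T A .] }  — reduce
  I9: { [T → a x .] }  — reduce
  I10: { [L → * .] }  — reduce
  I11: { [A → T L .] }  — reduce

I4 contains complete items [C → .], [T → x .] — reduce-reduce conflict.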